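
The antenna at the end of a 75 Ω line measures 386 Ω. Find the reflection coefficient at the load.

Γ = (Z_L − Z_0)/(Z_L + Z_0) = (386 − 75)/(386 + 75) = 311/461

Γ = 0.675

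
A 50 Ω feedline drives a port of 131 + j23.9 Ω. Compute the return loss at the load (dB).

Γ = (81 + j23.9)/(181 + j23.9), |Γ| = 0.463
RL = −20·log₁₀|Γ| = −20·log₁₀(0.463)

RL ≈ 6.7 dB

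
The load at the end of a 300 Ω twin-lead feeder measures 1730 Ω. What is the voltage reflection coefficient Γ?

Γ = 0.704

Γ = (Z_L − Z_0)/(Z_L + Z_0) = (1730 − 300)/(1730 + 300) = 1430/2030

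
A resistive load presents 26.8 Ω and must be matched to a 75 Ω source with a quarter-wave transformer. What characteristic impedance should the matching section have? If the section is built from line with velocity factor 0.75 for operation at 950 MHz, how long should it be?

Z_qwt ≈ 44.8 Ω; length ≈ 5.92 cm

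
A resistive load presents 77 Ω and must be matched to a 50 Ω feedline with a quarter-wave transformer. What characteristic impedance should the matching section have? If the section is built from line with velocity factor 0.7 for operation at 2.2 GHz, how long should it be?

Z_qwt ≈ 62 Ω; length ≈ 2.39 cm

Z_qwt = √(Z_0·R_L) = √(50 × 77) = √3850
λ = 0.7·c/f = 0.0955 m, so l = λ/4 = 0.0239 m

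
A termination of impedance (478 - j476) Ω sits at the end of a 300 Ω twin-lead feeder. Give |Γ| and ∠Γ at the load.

Γ = (Z_L − Z_0)/(Z_L + Z_0) = (178 − j476)/(778 − j476)
|Γ| = 508/912 = 0.557

Γ ≈ 0.557 ∠ -38°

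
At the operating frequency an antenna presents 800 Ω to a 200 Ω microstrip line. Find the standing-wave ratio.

VSWR ≈ 4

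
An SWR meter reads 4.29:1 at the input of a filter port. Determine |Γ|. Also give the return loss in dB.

|Γ| ≈ 0.622; return loss ≈ 4.13 dB

|Γ| = (S − 1)/(S + 1) = (4.29 − 1)/(4.29 + 1) = 3.29/5.29
RL = −20·log₁₀|Γ| = −20·log₁₀(0.622)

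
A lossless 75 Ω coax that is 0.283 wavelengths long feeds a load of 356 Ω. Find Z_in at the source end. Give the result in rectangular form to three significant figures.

βl = 2π × 0.283 = 102°
tan(βl) = tan(102°) = -4.75
Z_in = Z_0·(Z_L + jZ_0·tanβl)/(Z_0 + jZ_L·tanβl)
     = 75·(356 − j357)/(75 − j1690)

Z_in ≈ 16.5 + j15 Ω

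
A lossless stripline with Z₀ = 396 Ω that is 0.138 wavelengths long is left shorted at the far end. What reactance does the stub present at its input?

βl = 2π × 0.138 = 49.7°
tan(βl) = 1.18
For a shorted stub, Z_in = jZ_0·tan(βl)

X_in ≈ 467 Ω (inductive)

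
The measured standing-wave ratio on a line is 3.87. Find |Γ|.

|Γ| ≈ 0.589

|Γ| = (S − 1)/(S + 1) = (3.87 − 1)/(3.87 + 1) = 2.87/4.87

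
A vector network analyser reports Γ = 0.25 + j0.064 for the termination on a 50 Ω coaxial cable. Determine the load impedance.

Z_L ≈ 82.4 + j11.3 Ω

Z_L = Z_0·(1 + Γ)/(1 − Γ) = 50·(1.25 + j0.064)/(0.75 − j0.064)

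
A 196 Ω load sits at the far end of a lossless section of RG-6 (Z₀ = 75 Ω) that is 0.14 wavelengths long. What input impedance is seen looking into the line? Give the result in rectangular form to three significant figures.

Z_in ≈ 43.9 − j48.1 Ω

βl = 2π × 0.14 = 50.4°
tan(βl) = tan(50.4°) = 1.21
Z_in = Z_0·(Z_L + jZ_0·tanβl)/(Z_0 + jZ_L·tanβl)
     = 75·(196 + j90.7)/(75 + j237)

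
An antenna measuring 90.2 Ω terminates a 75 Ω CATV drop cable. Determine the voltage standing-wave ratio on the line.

Γ = (90.2 − 75)/(90.2 + 75) = 0.092
VSWR = (1 + 0.092)/(1 − 0.092)

VSWR ≈ 1.2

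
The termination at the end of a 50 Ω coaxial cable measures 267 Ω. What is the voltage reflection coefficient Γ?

Γ = (Z_L − Z_0)/(Z_L + Z_0) = (267 − 50)/(267 + 50) = 217/317

Γ = 0.685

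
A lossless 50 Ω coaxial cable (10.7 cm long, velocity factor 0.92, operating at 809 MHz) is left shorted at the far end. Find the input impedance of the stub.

λ = v/f = 0.92·c / 809 MHz = 0.341 m
βl = 2π·l/λ = 2π × 0.314 = 113°
tan(βl) = -2.37
For a shorted stub, Z_in = jZ_0·tan(βl)

Z_in ≈ −j118 Ω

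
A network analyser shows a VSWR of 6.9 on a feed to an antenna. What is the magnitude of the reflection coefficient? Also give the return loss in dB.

|Γ| ≈ 0.747; return loss ≈ 2.54 dB

|Γ| = (S − 1)/(S + 1) = (6.9 − 1)/(6.9 + 1) = 5.9/7.9
RL = −20·log₁₀|Γ| = −20·log₁₀(0.747)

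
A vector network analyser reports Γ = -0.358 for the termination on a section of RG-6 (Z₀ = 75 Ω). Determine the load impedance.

Z_L ≈ 35.5 Ω

Z_L = Z_0·(1 + Γ)/(1 − Γ) = 75·(0.642)/(1.36)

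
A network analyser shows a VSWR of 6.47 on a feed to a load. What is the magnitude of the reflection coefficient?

|Γ| ≈ 0.732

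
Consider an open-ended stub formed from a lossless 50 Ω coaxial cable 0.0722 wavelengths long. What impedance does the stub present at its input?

Z_in ≈ −j103 Ω

βl = 2π × 0.0722 = 26°
tan(βl) = 0.488
For an open-ended stub, Z_in = −jZ_0·cot(βl) = −jZ_0/tan(βl)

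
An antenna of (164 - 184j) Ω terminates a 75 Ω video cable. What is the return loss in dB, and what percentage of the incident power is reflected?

Γ = (89 − j184)/(239 − j184), |Γ| = 0.678
RL = −20·log₁₀(0.678) = 3.38 dB
P_refl/P_inc = |Γ|² = 0.459

RL ≈ 3.38 dB; 45.9% of incident power reflected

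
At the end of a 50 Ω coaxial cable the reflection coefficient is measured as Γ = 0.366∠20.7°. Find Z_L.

Z_L ≈ 96.4 + j28.8 Ω

Z_L = Z_0·(1 + Γ)/(1 − Γ) = 50·(1.34 + j0.129)/(0.658 − j0.129)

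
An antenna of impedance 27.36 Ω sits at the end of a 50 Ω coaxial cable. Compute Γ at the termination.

Γ = (Z_L − Z_0)/(Z_L + Z_0) = (27.36 − 50)/(27.36 + 50) = -22.64/77.36

Γ = -0.293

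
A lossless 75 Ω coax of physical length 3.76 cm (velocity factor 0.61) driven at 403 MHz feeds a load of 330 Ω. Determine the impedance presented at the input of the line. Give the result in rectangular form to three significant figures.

λ = v/f = 0.61·c / 403 MHz = 0.454 m
βl = 2π·l/λ = 2π × 0.0828 = 29.8°
tan(βl) = tan(29.8°) = 0.573
Z_in = Z_0·(Z_L + jZ_0·tanβl)/(Z_0 + jZ_L·tanβl)
     = 75·(330 + j43)/(75 + j189)

Z_in ≈ 59.6 − j107 Ω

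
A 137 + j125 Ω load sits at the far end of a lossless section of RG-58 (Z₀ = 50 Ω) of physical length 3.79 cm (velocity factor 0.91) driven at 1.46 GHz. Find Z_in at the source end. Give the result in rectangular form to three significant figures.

λ = v/f = 0.91·c / 1.46 GHz = 0.187 m
βl = 2π·l/λ = 2π × 0.203 = 73°
tan(βl) = tan(73°) = 3.26
Z_in = Z_0·(Z_L + jZ_0·tanβl)/(Z_0 + jZ_L·tanβl)
     = 50·(137 + j288)/(-358 + j447)

Z_in ≈ 12.2 − j25.1 Ω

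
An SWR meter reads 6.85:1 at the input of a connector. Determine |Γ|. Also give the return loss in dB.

|Γ| ≈ 0.745; return loss ≈ 2.55 dB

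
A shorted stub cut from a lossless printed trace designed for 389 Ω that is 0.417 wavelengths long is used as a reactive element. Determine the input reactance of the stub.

X_in ≈ -224 Ω (capacitive)

βl = 2π × 0.417 = 150°
tan(βl) = -0.575
For a shorted stub, Z_in = jZ_0·tan(βl)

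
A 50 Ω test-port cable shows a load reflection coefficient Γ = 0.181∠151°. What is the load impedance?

Z_L = Z_0·(1 + Γ)/(1 − Γ) = 50·(0.842 + j0.0878)/(1.16 − j0.0878)

Z_L ≈ 35.8 + j6.5 Ω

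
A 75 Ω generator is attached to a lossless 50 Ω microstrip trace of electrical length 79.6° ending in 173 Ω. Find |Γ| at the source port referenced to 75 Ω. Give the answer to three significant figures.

|Γ| ≈ 0.672

tan(βl) = 5.45
Z_in = Z_0·(Z_L + jZ_0·tanβl)/(Z_0 + jZ_L·tanβl) = 14.9 − j8.39 Ω
Γ_s = (Z_in − Z_s)/(Z_in + Z_s) = (-60.1 − j8.39)/(89.9 − j8.39), |Γ_s| = 0.672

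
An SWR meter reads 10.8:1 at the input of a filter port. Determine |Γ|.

|Γ| ≈ 0.831

|Γ| = (S − 1)/(S + 1) = (10.8 − 1)/(10.8 + 1) = 9.8/11.8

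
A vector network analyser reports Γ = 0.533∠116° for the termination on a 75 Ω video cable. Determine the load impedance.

Z_L = Z_0·(1 + Γ)/(1 − Γ) = 75·(0.766 + j0.479)/(1.23 − j0.479)

Z_L ≈ 30.7 + j41 Ω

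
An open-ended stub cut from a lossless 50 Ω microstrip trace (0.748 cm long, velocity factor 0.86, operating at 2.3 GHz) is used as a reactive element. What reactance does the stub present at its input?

X_in ≈ -112 Ω (capacitive)

λ = v/f = 0.86·c / 2.3 GHz = 0.112 m
βl = 2π·l/λ = 2π × 0.0667 = 24°
tan(βl) = 0.445
For an open-ended stub, Z_in = −jZ_0·cot(βl) = −jZ_0/tan(βl)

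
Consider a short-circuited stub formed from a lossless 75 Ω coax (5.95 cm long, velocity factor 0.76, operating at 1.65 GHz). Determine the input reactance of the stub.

X_in ≈ -35 Ω (capacitive)

λ = v/f = 0.76·c / 1.65 GHz = 0.138 m
βl = 2π·l/λ = 2π × 0.431 = 155°
tan(βl) = -0.466
For a short-circuited stub, Z_in = jZ_0·tan(βl)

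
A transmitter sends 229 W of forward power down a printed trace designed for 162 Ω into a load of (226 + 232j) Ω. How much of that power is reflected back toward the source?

|Γ| = |(64 + j232)/(388 + j232)| = 0.532
|Γ|² = 0.283
P_refl = |Γ|²·P_inc = 64.9 W, P_del = (1 − |Γ|²)·P_inc = 164 W

P_reflected ≈ 64.9 W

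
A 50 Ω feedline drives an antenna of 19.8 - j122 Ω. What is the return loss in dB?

Γ = (-30.2 − j122)/(69.8 − j122), |Γ| = 0.894
RL = −20·log₁₀|Γ| = −20·log₁₀(0.894)

RL ≈ 0.972 dB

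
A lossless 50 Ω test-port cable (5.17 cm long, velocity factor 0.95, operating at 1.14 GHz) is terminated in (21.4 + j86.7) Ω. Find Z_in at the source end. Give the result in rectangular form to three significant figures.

Z_in ≈ 10 − j48 Ω

λ = v/f = 0.95·c / 1.14 GHz = 0.25 m
βl = 2π·l/λ = 2π × 0.207 = 74.4°
tan(βl) = tan(74.4°) = 3.59
Z_in = Z_0·(Z_L + jZ_0·tanβl)/(Z_0 + jZ_L·tanβl)
     = 50·(21.4 + j266)/(-262 + j76.9)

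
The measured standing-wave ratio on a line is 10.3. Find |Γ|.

|Γ| ≈ 0.823

|Γ| = (S − 1)/(S + 1) = (10.3 − 1)/(10.3 + 1) = 9.3/11.3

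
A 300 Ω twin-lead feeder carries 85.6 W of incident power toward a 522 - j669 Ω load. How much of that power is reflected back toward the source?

|Γ| = |(222 − j669)/(822 − j669)| = 0.665
|Γ|² = 0.442
P_refl = |Γ|²·P_inc = 37.9 W, P_del = (1 − |Γ|²)·P_inc = 47.7 W

P_reflected ≈ 37.9 W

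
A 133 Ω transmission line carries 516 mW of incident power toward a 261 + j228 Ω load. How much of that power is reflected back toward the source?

|Γ| = |(128 + j228)/(394 + j228)| = 0.574
|Γ|² = 0.33
P_refl = |Γ|²·P_inc = 170 mW, P_del = (1 − |Γ|²)·P_inc = 346 mW

P_reflected ≈ 170 mW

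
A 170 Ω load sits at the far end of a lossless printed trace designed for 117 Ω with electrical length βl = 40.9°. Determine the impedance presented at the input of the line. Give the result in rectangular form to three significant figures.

tan(βl) = tan(40.9°) = 0.866
Z_in = Z_0·(Z_L + jZ_0·tanβl)/(Z_0 + jZ_L·tanβl)
     = 117·(170 + j101)/(117 + j147)

Z_in ≈ 115 − j43.6 Ω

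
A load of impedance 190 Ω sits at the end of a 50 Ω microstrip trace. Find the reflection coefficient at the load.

Γ = (Z_L − Z_0)/(Z_L + Z_0) = (190 − 50)/(190 + 50) = 140/240

Γ = 0.583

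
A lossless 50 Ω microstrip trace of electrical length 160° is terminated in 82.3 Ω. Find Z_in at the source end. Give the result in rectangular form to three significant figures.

Z_in ≈ 68.6 + j22.9 Ω

tan(βl) = tan(160°) = -0.364
Z_in = Z_0·(Z_L + jZ_0·tanβl)/(Z_0 + jZ_L·tanβl)
     = 50·(82.3 − j18.2)/(50 − j30)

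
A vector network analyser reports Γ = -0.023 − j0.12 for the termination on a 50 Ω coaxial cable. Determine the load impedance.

Z_L ≈ 46.4 − j11.3 Ω

Z_L = Z_0·(1 + Γ)/(1 − Γ) = 50·(0.977 − j0.12)/(1.02 + j0.12)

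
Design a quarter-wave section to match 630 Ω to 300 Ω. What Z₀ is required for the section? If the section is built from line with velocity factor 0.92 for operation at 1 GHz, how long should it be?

Z_qwt = √(Z_0·R_L) = √(300 × 630) = √189000
λ = 0.92·c/f = 0.276 m, so l = λ/4 = 0.069 m

Z_qwt ≈ 435 Ω; length ≈ 6.9 cm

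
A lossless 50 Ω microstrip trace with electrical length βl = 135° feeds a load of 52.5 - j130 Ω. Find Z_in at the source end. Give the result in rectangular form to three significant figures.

Z_in ≈ 28.7 + j93.7 Ω

tan(βl) = tan(135°) = -1
Z_in = Z_0·(Z_L + jZ_0·tanβl)/(Z_0 + jZ_L·tanβl)
     = 50·(52.5 − j180)/(-80 − j52.5)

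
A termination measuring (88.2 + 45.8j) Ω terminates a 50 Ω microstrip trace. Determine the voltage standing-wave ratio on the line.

VSWR ≈ 2.39

Γ = (Z_L − Z_0)/(Z_L + Z_0) = (38.2 + j45.8)/(138.2 + j45.8)
|Γ| = 59.6/146 = 0.41
VSWR = (1 + |Γ|)/(1 − |Γ|) = 1.41/0.59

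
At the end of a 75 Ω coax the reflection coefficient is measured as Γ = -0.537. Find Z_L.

Z_L = Z_0·(1 + Γ)/(1 − Γ) = 75·(0.463)/(1.54)

Z_L ≈ 22.6 Ω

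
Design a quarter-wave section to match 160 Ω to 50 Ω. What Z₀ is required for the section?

Z_qwt = √(Z_0·R_L) = √(50 × 160) = √8000

Z_qwt ≈ 89.4 Ω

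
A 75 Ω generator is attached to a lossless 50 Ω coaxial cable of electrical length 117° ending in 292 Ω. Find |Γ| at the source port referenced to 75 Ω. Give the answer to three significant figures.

tan(βl) = -1.96
Z_in = Z_0·(Z_L + jZ_0·tanβl)/(Z_0 + jZ_L·tanβl) = 10.7 + j24.5 Ω
Γ_s = (Z_in − Z_s)/(Z_in + Z_s) = (-64.3 + j24.5)/(85.7 + j24.5), |Γ_s| = 0.772

|Γ| ≈ 0.772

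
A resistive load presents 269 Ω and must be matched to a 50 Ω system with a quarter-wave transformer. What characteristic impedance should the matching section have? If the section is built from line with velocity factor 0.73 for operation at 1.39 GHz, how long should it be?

Z_qwt ≈ 116 Ω; length ≈ 3.94 cm

Z_qwt = √(Z_0·R_L) = √(50 × 269) = √13450
λ = 0.73·c/f = 0.158 m, so l = λ/4 = 0.0394 m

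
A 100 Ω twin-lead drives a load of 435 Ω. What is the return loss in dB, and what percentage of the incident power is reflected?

Γ = (435 − 100)/(435 + 100) = 0.626
RL = −20·log₁₀(0.626) = 4.07 dB
P_refl/P_inc = |Γ|² = 0.392

RL ≈ 4.07 dB; 39.2% of incident power reflected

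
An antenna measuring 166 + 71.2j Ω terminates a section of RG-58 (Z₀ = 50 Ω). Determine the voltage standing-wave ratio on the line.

VSWR ≈ 3.98

Γ = (Z_L − Z_0)/(Z_L + Z_0) = (116 + j71.2)/(216 + j71.2)
|Γ| = 136/227 = 0.598
VSWR = (1 + |Γ|)/(1 − |Γ|) = 1.6/0.402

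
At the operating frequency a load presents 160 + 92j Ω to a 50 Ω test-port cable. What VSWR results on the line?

VSWR ≈ 4.34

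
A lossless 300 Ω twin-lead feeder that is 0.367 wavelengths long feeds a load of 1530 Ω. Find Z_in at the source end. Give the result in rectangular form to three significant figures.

βl = 2π × 0.367 = 132°
tan(βl) = tan(132°) = -1.11
Z_in = Z_0·(Z_L + jZ_0·tanβl)/(Z_0 + jZ_L·tanβl)
     = 300·(1530 − j332)/(300 − j1690)

Z_in ≈ 104 + j253 Ω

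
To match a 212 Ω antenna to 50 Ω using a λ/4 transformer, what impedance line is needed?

Z_qwt = √(Z_0·R_L) = √(50 × 212) = √10600

Z_qwt ≈ 103 Ω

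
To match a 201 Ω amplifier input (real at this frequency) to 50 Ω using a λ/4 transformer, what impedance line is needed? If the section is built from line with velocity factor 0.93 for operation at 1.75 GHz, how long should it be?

Z_qwt = √(Z_0·R_L) = √(50 × 201) = √10050
λ = 0.93·c/f = 0.159 m, so l = λ/4 = 0.0399 m

Z_qwt ≈ 100 Ω; length ≈ 3.99 cm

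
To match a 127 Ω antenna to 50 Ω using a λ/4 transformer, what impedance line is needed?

Z_qwt ≈ 79.7 Ω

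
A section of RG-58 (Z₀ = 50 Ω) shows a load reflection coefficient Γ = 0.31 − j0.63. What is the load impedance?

Z_L ≈ 29 − j72.2 Ω

Z_L = Z_0·(1 + Γ)/(1 − Γ) = 50·(1.31 − j0.63)/(0.69 + j0.63)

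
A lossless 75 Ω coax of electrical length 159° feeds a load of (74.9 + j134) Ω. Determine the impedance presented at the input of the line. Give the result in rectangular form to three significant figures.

Z_in ≈ 28.8 + j68.9 Ω

tan(βl) = tan(159°) = -0.384
Z_in = Z_0·(Z_L + jZ_0·tanβl)/(Z_0 + jZ_L·tanβl)
     = 75·(74.9 + j105)/(126 − j28.8)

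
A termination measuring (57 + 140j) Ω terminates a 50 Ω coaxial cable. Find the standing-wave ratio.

Γ = (Z_L − Z_0)/(Z_L + Z_0) = (7 + j140)/(107 + j140)
|Γ| = 140/176 = 0.796
VSWR = (1 + |Γ|)/(1 − |Γ|) = 1.8/0.204

VSWR ≈ 8.78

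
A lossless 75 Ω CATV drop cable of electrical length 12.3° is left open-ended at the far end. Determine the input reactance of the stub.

X_in ≈ -344 Ω (capacitive)

tan(βl) = 0.218
For an open-ended stub, Z_in = −jZ_0·cot(βl) = −jZ_0/tan(βl)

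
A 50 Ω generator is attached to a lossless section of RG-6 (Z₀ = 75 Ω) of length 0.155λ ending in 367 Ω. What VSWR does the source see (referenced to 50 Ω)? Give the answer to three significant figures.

βl = 2π × 0.155 = 55.8°
tan(βl) = 1.47
Z_in = Z_0·(Z_L + jZ_0·tanβl)/(Z_0 + jZ_L·tanβl) = 22 − j47.9 Ω
Γ_s = (Z_in − Z_s)/(Z_in + Z_s) = (-28 − j47.9)/(72 − j47.9), |Γ_s| = 0.642
VSWR = (1 + |Γ_s|)/(1 − |Γ_s|)

VSWR ≈ 4.59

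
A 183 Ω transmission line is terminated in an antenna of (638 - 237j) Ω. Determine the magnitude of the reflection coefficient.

Γ = (Z_L − Z_0)/(Z_L + Z_0) = (455 − j237)/(821 − j237)
|Γ| = 513/855

|Γ| ≈ 0.6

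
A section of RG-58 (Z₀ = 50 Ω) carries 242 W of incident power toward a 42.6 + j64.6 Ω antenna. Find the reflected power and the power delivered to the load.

P_reflected ≈ 80.3 W; P_delivered ≈ 162 W

|Γ| = |(-7.4 + j64.6)/(92.6 + j64.6)| = 0.576
|Γ|² = 0.332
P_refl = |Γ|²·P_inc = 80.3 W, P_del = (1 − |Γ|²)·P_inc = 162 W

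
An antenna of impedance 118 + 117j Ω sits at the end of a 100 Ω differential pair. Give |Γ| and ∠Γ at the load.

Γ = (Z_L − Z_0)/(Z_L + Z_0) = (18 + j117)/(218 + j117)
|Γ| = 118/247 = 0.478

Γ ≈ 0.478 ∠ 53°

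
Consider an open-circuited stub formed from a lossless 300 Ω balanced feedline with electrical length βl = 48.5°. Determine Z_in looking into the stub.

tan(βl) = 1.13
For an open-circuited stub, Z_in = −jZ_0·cot(βl) = −jZ_0/tan(βl)

Z_in ≈ −j265 Ω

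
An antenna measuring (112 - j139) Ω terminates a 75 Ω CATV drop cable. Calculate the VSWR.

VSWR ≈ 4.23

Γ = (Z_L − Z_0)/(Z_L + Z_0) = (37 − j139)/(187 − j139)
|Γ| = 144/233 = 0.617
VSWR = (1 + |Γ|)/(1 − |Γ|) = 1.62/0.383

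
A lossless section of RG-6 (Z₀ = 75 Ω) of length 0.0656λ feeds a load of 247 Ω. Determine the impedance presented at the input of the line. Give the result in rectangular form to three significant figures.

Z_in ≈ 95.7 − j105 Ω

βl = 2π × 0.0656 = 23.6°
tan(βl) = tan(23.6°) = 0.437
Z_in = Z_0·(Z_L + jZ_0·tanβl)/(Z_0 + jZ_L·tanβl)
     = 75·(247 + j32.8)/(75 + j108)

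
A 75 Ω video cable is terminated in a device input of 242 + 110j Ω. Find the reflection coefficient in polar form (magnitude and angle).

Γ ≈ 0.596 ∠ 14.2°

Γ = (Z_L − Z_0)/(Z_L + Z_0) = (167 + j110)/(317 + j110)
|Γ| = 200/336 = 0.596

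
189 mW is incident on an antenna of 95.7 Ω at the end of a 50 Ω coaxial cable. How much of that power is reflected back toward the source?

Γ = (95.7 − 50)/(95.7 + 50) = 0.314
|Γ|² = 0.0984
P_refl = |Γ|²·P_inc = 18.6 mW, P_del = (1 − |Γ|²)·P_inc = 170 mW

P_reflected ≈ 18.6 mW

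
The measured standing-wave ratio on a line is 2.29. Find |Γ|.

|Γ| = (S − 1)/(S + 1) = (2.29 − 1)/(2.29 + 1) = 1.29/3.29

|Γ| ≈ 0.392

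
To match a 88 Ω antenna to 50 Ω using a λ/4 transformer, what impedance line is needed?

Z_qwt ≈ 66.3 Ω

Z_qwt = √(Z_0·R_L) = √(50 × 88) = √4400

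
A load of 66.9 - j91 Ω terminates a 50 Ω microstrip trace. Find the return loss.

RL ≈ 4.09 dB

Γ = (16.9 − j91)/(116.9 − j91), |Γ| = 0.625
RL = −20·log₁₀|Γ| = −20·log₁₀(0.625)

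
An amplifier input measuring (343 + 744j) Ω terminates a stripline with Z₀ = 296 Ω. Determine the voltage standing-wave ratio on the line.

Γ = (Z_L − Z_0)/(Z_L + Z_0) = (47 + j744)/(639 + j744)
|Γ| = 745/981 = 0.76
VSWR = (1 + |Γ|)/(1 − |Γ|) = 1.76/0.24

VSWR ≈ 7.34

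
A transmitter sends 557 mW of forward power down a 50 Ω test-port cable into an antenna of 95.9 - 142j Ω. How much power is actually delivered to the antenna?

P_delivered ≈ 258 mW

|Γ| = |(45.9 − j142)/(145.9 − j142)| = 0.733
|Γ|² = 0.537
P_refl = |Γ|²·P_inc = 299 mW, P_del = (1 − |Γ|²)·P_inc = 258 mW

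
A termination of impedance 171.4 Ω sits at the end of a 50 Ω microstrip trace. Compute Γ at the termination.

Γ = 0.548

Γ = (Z_L − Z_0)/(Z_L + Z_0) = (171.4 − 50)/(171.4 + 50) = 121.4/221.4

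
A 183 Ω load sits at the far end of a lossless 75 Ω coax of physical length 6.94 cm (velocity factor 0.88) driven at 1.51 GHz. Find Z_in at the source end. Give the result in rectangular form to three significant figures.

λ = v/f = 0.88·c / 1.51 GHz = 0.175 m
βl = 2π·l/λ = 2π × 0.397 = 143°
tan(βl) = tan(143°) = -0.756
Z_in = Z_0·(Z_L + jZ_0·tanβl)/(Z_0 + jZ_L·tanβl)
     = 75·(183 − j56.7)/(75 − j138)

Z_in ≈ 65.3 + j63.8 Ω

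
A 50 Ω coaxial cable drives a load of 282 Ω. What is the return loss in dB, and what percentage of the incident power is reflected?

Γ = (282 − 50)/(282 + 50) = 0.699
RL = −20·log₁₀(0.699) = 3.11 dB
P_refl/P_inc = |Γ|² = 0.488

RL ≈ 3.11 dB; 48.8% of incident power reflected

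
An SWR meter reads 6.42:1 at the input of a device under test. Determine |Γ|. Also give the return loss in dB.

|Γ| ≈ 0.73; return loss ≈ 2.73 dB

|Γ| = (S − 1)/(S + 1) = (6.42 − 1)/(6.42 + 1) = 5.42/7.42
RL = −20·log₁₀|Γ| = −20·log₁₀(0.73)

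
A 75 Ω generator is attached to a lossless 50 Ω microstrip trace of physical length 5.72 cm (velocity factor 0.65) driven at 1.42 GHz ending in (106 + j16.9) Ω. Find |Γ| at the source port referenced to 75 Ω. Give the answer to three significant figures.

λ = v/f = 0.65·c / 1.42 GHz = 0.137 m
βl = 2π·l/λ = 2π × 0.417 = 150°
tan(βl) = -0.578
Z_in = Z_0·(Z_L + jZ_0·tanβl)/(Z_0 + jZ_L·tanβl) = 48.2 + j39.4 Ω
Γ_s = (Z_in − Z_s)/(Z_in + Z_s) = (-26.8 + j39.4)/(123 + j39.4), |Γ_s| = 0.368

|Γ| ≈ 0.368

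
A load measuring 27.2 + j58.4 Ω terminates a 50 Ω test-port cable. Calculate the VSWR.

VSWR ≈ 4.68

Γ = (Z_L − Z_0)/(Z_L + Z_0) = (-22.8 + j58.4)/(77.2 + j58.4)
|Γ| = 62.7/96.8 = 0.648
VSWR = (1 + |Γ|)/(1 − |Γ|) = 1.65/0.352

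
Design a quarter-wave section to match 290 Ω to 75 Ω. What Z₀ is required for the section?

Z_qwt ≈ 147 Ω

Z_qwt = √(Z_0·R_L) = √(75 × 290) = √21750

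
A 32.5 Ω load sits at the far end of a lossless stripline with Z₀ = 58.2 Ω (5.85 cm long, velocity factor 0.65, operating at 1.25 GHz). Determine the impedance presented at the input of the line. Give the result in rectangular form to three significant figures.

Z_in ≈ 49.5 − j30.5 Ω

λ = v/f = 0.65·c / 1.25 GHz = 0.156 m
βl = 2π·l/λ = 2π × 0.375 = 135°
tan(βl) = tan(135°) = -1
Z_in = Z_0·(Z_L + jZ_0·tanβl)/(Z_0 + jZ_L·tanβl)
     = 58.2·(32.5 − j58.2)/(58.2 − j32.5)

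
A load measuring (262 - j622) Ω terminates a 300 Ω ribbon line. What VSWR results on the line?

Γ = (Z_L − Z_0)/(Z_L + Z_0) = (-38 − j622)/(562 − j622)
|Γ| = 623/838 = 0.743
VSWR = (1 + |Γ|)/(1 − |Γ|) = 1.74/0.257

VSWR ≈ 6.79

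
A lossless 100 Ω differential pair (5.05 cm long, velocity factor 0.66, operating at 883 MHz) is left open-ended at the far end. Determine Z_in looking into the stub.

Z_in ≈ −j15.7 Ω

λ = v/f = 0.66·c / 883 MHz = 0.224 m
βl = 2π·l/λ = 2π × 0.225 = 81.1°
tan(βl) = 6.37
For an open-ended stub, Z_in = −jZ_0·cot(βl) = −jZ_0/tan(βl)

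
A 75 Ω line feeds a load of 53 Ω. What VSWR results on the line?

VSWR ≈ 1.42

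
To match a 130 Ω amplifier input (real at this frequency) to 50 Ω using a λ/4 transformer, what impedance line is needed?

Z_qwt = √(Z_0·R_L) = √(50 × 130) = √6500

Z_qwt ≈ 80.6 Ω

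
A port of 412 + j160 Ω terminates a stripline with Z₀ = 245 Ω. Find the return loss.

RL ≈ 9.32 dB

Γ = (167 + j160)/(657 + j160), |Γ| = 0.342
RL = −20·log₁₀|Γ| = −20·log₁₀(0.342)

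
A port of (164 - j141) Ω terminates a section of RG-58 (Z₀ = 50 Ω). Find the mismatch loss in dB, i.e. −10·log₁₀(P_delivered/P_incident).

mismatch loss ≈ 3.02 dB

Γ = (114 − j141)/(214 − j141), |Γ| = 0.708
|Γ|² = 0.501, so P_del/P_inc = 1 − |Γ|² = 0.499
ML = −10·log₁₀(1 − |Γ|²)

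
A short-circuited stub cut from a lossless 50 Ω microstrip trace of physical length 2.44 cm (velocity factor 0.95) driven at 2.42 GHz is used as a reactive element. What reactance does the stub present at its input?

X_in ≈ 181 Ω (inductive)

λ = v/f = 0.95·c / 2.42 GHz = 0.118 m
βl = 2π·l/λ = 2π × 0.207 = 74.6°
tan(βl) = 3.63
For a short-circuited stub, Z_in = jZ_0·tan(βl)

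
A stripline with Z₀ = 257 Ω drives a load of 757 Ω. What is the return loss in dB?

RL ≈ 6.14 dB

Γ = (757 − 257)/(757 + 257) = 0.493
RL = −20·log₁₀|Γ| = −20·log₁₀(0.493)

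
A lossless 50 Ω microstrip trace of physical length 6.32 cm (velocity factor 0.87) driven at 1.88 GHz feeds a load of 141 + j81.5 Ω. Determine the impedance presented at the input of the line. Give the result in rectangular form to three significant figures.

Z_in ≈ 54 + j75.5 Ω

λ = v/f = 0.87·c / 1.88 GHz = 0.139 m
βl = 2π·l/λ = 2π × 0.455 = 164°
tan(βl) = tan(164°) = -0.289
Z_in = Z_0·(Z_L + jZ_0·tanβl)/(Z_0 + jZ_L·tanβl)
     = 50·(141 + j67.1)/(73.5 − j40.7)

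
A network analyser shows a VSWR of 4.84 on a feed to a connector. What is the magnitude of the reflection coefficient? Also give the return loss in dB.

|Γ| ≈ 0.658; return loss ≈ 3.64 dB

|Γ| = (S − 1)/(S + 1) = (4.84 − 1)/(4.84 + 1) = 3.84/5.84
RL = −20·log₁₀|Γ| = −20·log₁₀(0.658)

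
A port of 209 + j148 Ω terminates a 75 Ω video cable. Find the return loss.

RL ≈ 4.1 dB

Γ = (134 + j148)/(284 + j148), |Γ| = 0.623
RL = −20·log₁₀|Γ| = −20·log₁₀(0.623)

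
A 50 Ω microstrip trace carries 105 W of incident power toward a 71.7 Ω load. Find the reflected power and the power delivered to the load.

P_reflected ≈ 3.34 W; P_delivered ≈ 102 W

Γ = (71.7 − 50)/(71.7 + 50) = 0.178
|Γ|² = 0.0318
P_refl = |Γ|²·P_inc = 3.34 W, P_del = (1 − |Γ|²)·P_inc = 102 W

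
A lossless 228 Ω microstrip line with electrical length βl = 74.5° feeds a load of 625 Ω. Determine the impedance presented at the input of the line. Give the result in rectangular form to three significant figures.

tan(βl) = tan(74.5°) = 3.61
Z_in = Z_0·(Z_L + jZ_0·tanβl)/(Z_0 + jZ_L·tanβl)
     = 228·(625 + j822)/(228 + j2250)

Z_in ≈ 88.7 − j54.3 Ω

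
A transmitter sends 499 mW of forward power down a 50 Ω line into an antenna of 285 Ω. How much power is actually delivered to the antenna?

Γ = (285 − 50)/(285 + 50) = 0.701
|Γ|² = 0.492
P_refl = |Γ|²·P_inc = 246 mW, P_del = (1 − |Γ|²)·P_inc = 253 mW

P_delivered ≈ 253 mW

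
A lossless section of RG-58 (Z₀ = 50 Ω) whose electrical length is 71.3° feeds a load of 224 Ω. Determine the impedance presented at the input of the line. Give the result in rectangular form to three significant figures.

tan(βl) = tan(71.3°) = 2.95
Z_in = Z_0·(Z_L + jZ_0·tanβl)/(Z_0 + jZ_L·tanβl)
     = 50·(224 + j148)/(50 + j662)

Z_in ≈ 12.4 − j16 Ω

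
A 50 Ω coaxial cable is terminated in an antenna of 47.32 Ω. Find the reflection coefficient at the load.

Γ = -0.0275

Γ = (Z_L − Z_0)/(Z_L + Z_0) = (47.32 − 50)/(47.32 + 50) = -2.68/97.32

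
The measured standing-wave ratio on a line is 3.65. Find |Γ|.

|Γ| ≈ 0.57

|Γ| = (S − 1)/(S + 1) = (3.65 − 1)/(3.65 + 1) = 2.65/4.65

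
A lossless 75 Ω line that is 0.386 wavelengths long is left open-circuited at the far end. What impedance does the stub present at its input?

βl = 2π × 0.386 = 139°
tan(βl) = -0.871
For an open-circuited stub, Z_in = −jZ_0·cot(βl) = −jZ_0/tan(βl)

Z_in ≈ +j86.2 Ω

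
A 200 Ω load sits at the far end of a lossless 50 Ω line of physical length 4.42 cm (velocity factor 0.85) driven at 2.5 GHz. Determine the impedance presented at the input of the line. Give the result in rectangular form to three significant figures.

λ = v/f = 0.85·c / 2.5 GHz = 0.102 m
βl = 2π·l/λ = 2π × 0.433 = 156°
tan(βl) = tan(156°) = -0.445
Z_in = Z_0·(Z_L + jZ_0·tanβl)/(Z_0 + jZ_L·tanβl)
     = 50·(200 − j22.3)/(50 − j89)

Z_in ≈ 57.4 + j80 Ω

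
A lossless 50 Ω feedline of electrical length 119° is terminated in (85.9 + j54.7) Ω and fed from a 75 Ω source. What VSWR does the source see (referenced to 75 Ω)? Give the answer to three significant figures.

VSWR ≈ 3.84

tan(βl) = -1.8
Z_in = Z_0·(Z_L + jZ_0·tanβl)/(Z_0 + jZ_L·tanβl) = 19.8 + j8.71 Ω
Γ_s = (Z_in − Z_s)/(Z_in + Z_s) = (-55.2 + j8.71)/(94.8 + j8.71), |Γ_s| = 0.587
VSWR = (1 + |Γ_s|)/(1 − |Γ_s|)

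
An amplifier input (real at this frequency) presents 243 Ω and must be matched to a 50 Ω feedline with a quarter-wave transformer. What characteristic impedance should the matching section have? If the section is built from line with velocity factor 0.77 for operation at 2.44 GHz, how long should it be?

Z_qwt ≈ 110 Ω; length ≈ 2.37 cm

Z_qwt = √(Z_0·R_L) = √(50 × 243) = √12150
λ = 0.77·c/f = 0.0947 m, so l = λ/4 = 0.0237 m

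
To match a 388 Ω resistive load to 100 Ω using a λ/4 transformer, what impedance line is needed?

Z_qwt = √(Z_0·R_L) = √(100 × 388) = √38800

Z_qwt ≈ 197 Ω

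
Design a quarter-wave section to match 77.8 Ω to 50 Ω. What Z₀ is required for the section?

Z_qwt ≈ 62.4 Ω

Z_qwt = √(Z_0·R_L) = √(50 × 77.8) = √3890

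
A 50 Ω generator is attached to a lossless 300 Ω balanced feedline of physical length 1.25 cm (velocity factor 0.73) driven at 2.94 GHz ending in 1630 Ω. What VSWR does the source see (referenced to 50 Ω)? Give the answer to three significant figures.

VSWR ≈ 9.37

λ = v/f = 0.73·c / 2.94 GHz = 0.0745 m
βl = 2π·l/λ = 2π × 0.168 = 60.4°
tan(βl) = 1.76
Z_in = Z_0·(Z_L + jZ_0·tanβl)/(Z_0 + jZ_L·tanβl) = 72.2 − j163 Ω
Γ_s = (Z_in − Z_s)/(Z_in + Z_s) = (22.2 − j163)/(122 − j163), |Γ_s| = 0.807
VSWR = (1 + |Γ_s|)/(1 − |Γ_s|)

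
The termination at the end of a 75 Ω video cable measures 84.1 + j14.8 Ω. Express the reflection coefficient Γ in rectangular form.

Γ = (Z_L − Z_0)/(Z_L + Z_0) = (9.1 + j14.8)/(159.1 + j14.8)

Γ ≈ 0.0653 + j0.087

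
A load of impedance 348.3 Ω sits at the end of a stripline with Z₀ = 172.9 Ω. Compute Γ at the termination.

Γ = 0.337

Γ = (Z_L − Z_0)/(Z_L + Z_0) = (348.3 − 172.9)/(348.3 + 172.9) = 175.4/521.2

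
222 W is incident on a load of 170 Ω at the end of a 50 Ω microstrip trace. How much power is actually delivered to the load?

P_delivered ≈ 156 W

Γ = (170 − 50)/(170 + 50) = 0.545
|Γ|² = 0.298
P_refl = |Γ|²·P_inc = 66 W, P_del = (1 − |Γ|²)·P_inc = 156 W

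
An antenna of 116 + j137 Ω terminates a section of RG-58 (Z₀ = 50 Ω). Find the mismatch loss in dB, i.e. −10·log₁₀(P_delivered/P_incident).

mismatch loss ≈ 3 dB

Γ = (66 + j137)/(166 + j137), |Γ| = 0.707
|Γ|² = 0.499, so P_del/P_inc = 1 − |Γ|² = 0.501
ML = −10·log₁₀(1 − |Γ|²)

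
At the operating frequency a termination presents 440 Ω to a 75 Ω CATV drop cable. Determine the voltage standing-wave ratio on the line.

Γ = (440 − 75)/(440 + 75) = 0.709
VSWR = (1 + 0.709)/(1 − 0.709)

VSWR ≈ 5.87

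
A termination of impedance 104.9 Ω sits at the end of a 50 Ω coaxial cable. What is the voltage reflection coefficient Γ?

Γ = (Z_L − Z_0)/(Z_L + Z_0) = (104.9 − 50)/(104.9 + 50) = 54.9/154.9

Γ = 0.354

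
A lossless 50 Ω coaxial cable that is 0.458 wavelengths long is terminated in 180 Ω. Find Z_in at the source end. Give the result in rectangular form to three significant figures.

βl = 2π × 0.458 = 165°
tan(βl) = tan(165°) = -0.27
Z_in = Z_0·(Z_L + jZ_0·tanβl)/(Z_0 + jZ_L·tanβl)
     = 50·(180 − j13.5)/(50 − j48.6)

Z_in ≈ 99.2 + j83 Ω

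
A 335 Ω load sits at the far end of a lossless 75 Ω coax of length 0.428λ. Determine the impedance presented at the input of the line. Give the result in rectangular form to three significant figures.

βl = 2π × 0.428 = 154°
tan(βl) = tan(154°) = -0.486
Z_in = Z_0·(Z_L + jZ_0·tanβl)/(Z_0 + jZ_L·tanβl)
     = 75·(335 − j36.5)/(75 − j163)

Z_in ≈ 72.5 + j121 Ω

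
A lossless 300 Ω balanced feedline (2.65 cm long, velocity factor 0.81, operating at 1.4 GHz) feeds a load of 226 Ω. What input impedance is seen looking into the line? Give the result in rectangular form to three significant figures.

Z_in ≈ 318 + j85.9 Ω

λ = v/f = 0.81·c / 1.4 GHz = 0.174 m
βl = 2π·l/λ = 2π × 0.153 = 55°
tan(βl) = tan(55°) = 1.43
Z_in = Z_0·(Z_L + jZ_0·tanβl)/(Z_0 + jZ_L·tanβl)
     = 300·(226 + j428)/(300 + j322)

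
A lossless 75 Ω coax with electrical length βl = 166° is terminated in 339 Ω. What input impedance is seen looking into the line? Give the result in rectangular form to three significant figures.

Z_in ≈ 159 + j160 Ω

tan(βl) = tan(166°) = -0.249
Z_in = Z_0·(Z_L + jZ_0·tanβl)/(Z_0 + jZ_L·tanβl)
     = 75·(339 − j18.7)/(75 − j84.5)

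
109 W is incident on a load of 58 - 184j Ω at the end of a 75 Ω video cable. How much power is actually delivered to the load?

|Γ| = |(-17 − j184)/(133 − j184)| = 0.814
|Γ|² = 0.662
P_refl = |Γ|²·P_inc = 72.2 W, P_del = (1 − |Γ|²)·P_inc = 36.8 W

P_delivered ≈ 36.8 W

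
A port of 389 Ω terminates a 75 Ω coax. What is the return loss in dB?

RL ≈ 3.39 dB

Γ = (389 − 75)/(389 + 75) = 0.677
RL = −20·log₁₀|Γ| = −20·log₁₀(0.677)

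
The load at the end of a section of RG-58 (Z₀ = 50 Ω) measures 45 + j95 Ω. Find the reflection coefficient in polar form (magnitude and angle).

Γ = (Z_L − Z_0)/(Z_L + Z_0) = (-5 + j95)/(95 + j95)
|Γ| = 95.1/134 = 0.708

Γ ≈ 0.708 ∠ 48°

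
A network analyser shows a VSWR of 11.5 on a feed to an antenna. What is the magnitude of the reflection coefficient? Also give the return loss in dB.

|Γ| ≈ 0.84; return loss ≈ 1.51 dB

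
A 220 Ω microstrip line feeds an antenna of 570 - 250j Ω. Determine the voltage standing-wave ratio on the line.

VSWR ≈ 3.16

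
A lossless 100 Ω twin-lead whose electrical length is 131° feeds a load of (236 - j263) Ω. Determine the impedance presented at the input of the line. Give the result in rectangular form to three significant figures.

tan(βl) = tan(131°) = -1.15
Z_in = Z_0·(Z_L + jZ_0·tanβl)/(Z_0 + jZ_L·tanβl)
     = 100·(236 − j378)/(-203 − j271)

Z_in ≈ 47.8 + j123 Ω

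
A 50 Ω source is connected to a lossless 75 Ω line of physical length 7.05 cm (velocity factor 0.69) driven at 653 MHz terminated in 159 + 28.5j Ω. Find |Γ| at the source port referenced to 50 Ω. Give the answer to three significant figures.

|Γ| ≈ 0.247

λ = v/f = 0.69·c / 653 MHz = 0.317 m
βl = 2π·l/λ = 2π × 0.222 = 80.1°
tan(βl) = 5.71
Z_in = Z_0·(Z_L + jZ_0·tanβl)/(Z_0 + jZ_L·tanβl) = 36.1 − j16.6 Ω
Γ_s = (Z_in − Z_s)/(Z_in + Z_s) = (-13.9 − j16.6)/(86.1 − j16.6), |Γ_s| = 0.247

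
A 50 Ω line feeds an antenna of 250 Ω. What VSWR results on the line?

VSWR ≈ 5

For a purely resistive load, VSWR = R_L/Z_0 or Z_0/R_L (whichever > 1) = 250/50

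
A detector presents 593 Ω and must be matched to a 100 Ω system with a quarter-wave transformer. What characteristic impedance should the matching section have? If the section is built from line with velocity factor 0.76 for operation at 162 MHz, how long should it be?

Z_qwt ≈ 244 Ω; length ≈ 35.2 cm

Z_qwt = √(Z_0·R_L) = √(100 × 593) = √59300
λ = 0.76·c/f = 1.41 m, so l = λ/4 = 0.352 m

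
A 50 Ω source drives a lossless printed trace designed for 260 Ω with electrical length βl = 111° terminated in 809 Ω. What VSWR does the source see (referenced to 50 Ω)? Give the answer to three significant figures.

tan(βl) = -2.61
Z_in = Z_0·(Z_L + jZ_0·tanβl)/(Z_0 + jZ_L·tanβl) = 94.4 + j88.2 Ω
Γ_s = (Z_in − Z_s)/(Z_in + Z_s) = (44.4 + j88.2)/(144 + j88.2), |Γ_s| = 0.583
VSWR = (1 + |Γ_s|)/(1 − |Γ_s|)

VSWR ≈ 3.8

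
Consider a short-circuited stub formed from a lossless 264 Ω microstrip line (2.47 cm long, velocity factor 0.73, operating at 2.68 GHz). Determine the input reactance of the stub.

λ = v/f = 0.73·c / 2.68 GHz = 0.0817 m
βl = 2π·l/λ = 2π × 0.302 = 109°
tan(βl) = -2.93
For a short-circuited stub, Z_in = jZ_0·tan(βl)

X_in ≈ -775 Ω (capacitive)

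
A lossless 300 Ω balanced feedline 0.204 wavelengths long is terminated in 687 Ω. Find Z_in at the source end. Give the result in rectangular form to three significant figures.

Z_in ≈ 140 − j71 Ω

βl = 2π × 0.204 = 73.4°
tan(βl) = tan(73.4°) = 3.36
Z_in = Z_0·(Z_L + jZ_0·tanβl)/(Z_0 + jZ_L·tanβl)
     = 300·(687 + j1010)/(300 + j2310)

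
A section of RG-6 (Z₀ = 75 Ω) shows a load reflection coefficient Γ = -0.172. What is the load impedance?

Z_L ≈ 53 Ω

Z_L = Z_0·(1 + Γ)/(1 − Γ) = 75·(0.828)/(1.17)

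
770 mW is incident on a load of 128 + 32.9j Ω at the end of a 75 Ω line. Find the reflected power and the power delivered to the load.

P_reflected ≈ 70.9 mW; P_delivered ≈ 699 mW

|Γ| = |(53 + j32.9)/(203 + j32.9)| = 0.303
|Γ|² = 0.092
P_refl = |Γ|²·P_inc = 70.9 mW, P_del = (1 − |Γ|²)·P_inc = 699 mW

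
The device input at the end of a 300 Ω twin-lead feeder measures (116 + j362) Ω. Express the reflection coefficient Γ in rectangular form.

Γ ≈ 0.179 + j0.714

Γ = (Z_L − Z_0)/(Z_L + Z_0) = (-184 + j362)/(416 + j362)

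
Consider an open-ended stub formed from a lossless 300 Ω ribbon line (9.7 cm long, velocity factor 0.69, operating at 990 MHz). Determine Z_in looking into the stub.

Z_in ≈ +j1300 Ω

λ = v/f = 0.69·c / 990 MHz = 0.209 m
βl = 2π·l/λ = 2π × 0.464 = 167°
tan(βl) = -0.231
For an open-ended stub, Z_in = −jZ_0·cot(βl) = −jZ_0/tan(βl)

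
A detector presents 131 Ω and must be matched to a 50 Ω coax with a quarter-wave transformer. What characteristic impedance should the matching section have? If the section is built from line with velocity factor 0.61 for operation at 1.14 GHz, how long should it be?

Z_qwt ≈ 80.9 Ω; length ≈ 4.01 cm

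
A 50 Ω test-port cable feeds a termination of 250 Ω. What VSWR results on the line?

VSWR ≈ 5

Γ = (250 − 50)/(250 + 50) = 0.667
VSWR = (1 + 0.667)/(1 − 0.667)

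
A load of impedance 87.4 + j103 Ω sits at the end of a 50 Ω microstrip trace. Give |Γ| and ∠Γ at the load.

Γ = (Z_L − Z_0)/(Z_L + Z_0) = (37.4 + j103)/(137.4 + j103)
|Γ| = 110/172 = 0.638

Γ ≈ 0.638 ∠ 33.2°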